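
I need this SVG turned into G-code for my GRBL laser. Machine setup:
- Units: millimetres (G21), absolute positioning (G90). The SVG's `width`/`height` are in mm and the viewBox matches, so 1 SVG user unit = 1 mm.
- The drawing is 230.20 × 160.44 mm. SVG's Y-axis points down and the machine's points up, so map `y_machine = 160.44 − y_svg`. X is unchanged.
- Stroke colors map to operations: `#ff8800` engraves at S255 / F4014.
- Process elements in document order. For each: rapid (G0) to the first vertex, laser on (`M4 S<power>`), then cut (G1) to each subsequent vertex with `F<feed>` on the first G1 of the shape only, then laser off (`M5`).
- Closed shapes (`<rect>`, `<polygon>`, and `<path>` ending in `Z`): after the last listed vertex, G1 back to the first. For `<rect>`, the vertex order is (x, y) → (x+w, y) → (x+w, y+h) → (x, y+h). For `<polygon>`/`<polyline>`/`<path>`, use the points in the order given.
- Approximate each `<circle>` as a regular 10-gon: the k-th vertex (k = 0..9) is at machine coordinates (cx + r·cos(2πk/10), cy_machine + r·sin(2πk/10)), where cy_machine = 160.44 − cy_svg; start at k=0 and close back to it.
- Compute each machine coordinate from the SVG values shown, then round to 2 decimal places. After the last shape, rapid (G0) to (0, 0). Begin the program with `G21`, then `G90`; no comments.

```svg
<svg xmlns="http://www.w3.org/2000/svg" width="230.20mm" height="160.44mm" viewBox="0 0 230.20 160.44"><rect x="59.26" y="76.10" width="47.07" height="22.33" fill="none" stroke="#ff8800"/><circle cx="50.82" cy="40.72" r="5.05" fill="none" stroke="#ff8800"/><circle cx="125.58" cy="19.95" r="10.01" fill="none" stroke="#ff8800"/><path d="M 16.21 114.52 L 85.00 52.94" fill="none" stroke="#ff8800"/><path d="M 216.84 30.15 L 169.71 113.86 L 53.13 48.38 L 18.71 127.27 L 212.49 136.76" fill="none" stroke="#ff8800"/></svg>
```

G21
G90
G0 X59.26 Y84.34
M4 S255
G1 X106.33 Y84.34 F4014
G1 X106.33 Y62.01
G1 X59.26 Y62.01
G1 X59.26 Y84.34
M5
G0 X55.87 Y119.72
M4 S255
G1 X54.91 Y122.69 F4014
G1 X52.38 Y124.52
G1 X49.26 Y124.52
G1 X46.73 Y122.69
G1 X45.77 Y119.72
G1 X46.73 Y116.75
G1 X49.26 Y114.92
G1 X52.38 Y114.92
G1 X54.91 Y116.75
G1 X55.87 Y119.72
M5
G0 X135.59 Y140.49
M4 S255
G1 X133.68 Y146.37 F4014
G1 X128.67 Y150.01
G1 X122.49 Y150.01
G1 X117.48 Y146.37
G1 X115.57 Y140.49
G1 X117.48 Y134.61
G1 X122.49 Y130.97
G1 X128.67 Y130.97
G1 X133.68 Y134.61
G1 X135.59 Y140.49
M5
G0 X16.21 Y45.92
M4 S255
G1 X85.00 Y107.50 F4014
M5
G0 X216.84 Y130.29
M4 S255
G1 X169.71 Y46.58 F4014
G1 X53.13 Y112.06
G1 X18.71 Y33.17
G1 X212.49 Y23.68
M5
G0 X0.00 Y0.00

1 u = 1 mm; y_m = 160.44 − y.

[1] `<rect>` rectangle, #ff8800→engrave S255 F4014: (59.26,84.34) → (106.33,84.34) → (106.33,62.01) → (59.26,62.01) → (59.26,84.34) (closed)

[2] `<circle>` circle, #ff8800→engrave S255 F4014: (55.87,119.72) → (54.91,122.69) → (52.38,124.52) → (49.26,124.52) → (46.73,122.69) → (45.77,119.72) → (46.73,116.75) → (49.26,114.92) → (52.38,114.92) → (54.91,116.75) → (55.87,119.72) (closed)

[3] `<circle>` circle, #ff8800→engrave S255 F4014: (135.59,140.49) → (133.68,146.37) → (128.67,150.01) → (122.49,150.01) → (117.48,146.37) → (115.57,140.49) → (117.48,134.61) → (122.49,130.97) → (128.67,130.97) → (133.68,134.61) → (135.59,140.49) (closed)

[4] `<path>` line segment, #ff8800→engrave S255 F4014: (16.21,45.92) → (85.00,107.50)

[5] `<path>` open polyline, #ff8800→engrave S255 F4014: (216.84,130.29) → (169.71,46.58) → (53.13,112.06) → (18.71,33.17) → (212.49,23.68)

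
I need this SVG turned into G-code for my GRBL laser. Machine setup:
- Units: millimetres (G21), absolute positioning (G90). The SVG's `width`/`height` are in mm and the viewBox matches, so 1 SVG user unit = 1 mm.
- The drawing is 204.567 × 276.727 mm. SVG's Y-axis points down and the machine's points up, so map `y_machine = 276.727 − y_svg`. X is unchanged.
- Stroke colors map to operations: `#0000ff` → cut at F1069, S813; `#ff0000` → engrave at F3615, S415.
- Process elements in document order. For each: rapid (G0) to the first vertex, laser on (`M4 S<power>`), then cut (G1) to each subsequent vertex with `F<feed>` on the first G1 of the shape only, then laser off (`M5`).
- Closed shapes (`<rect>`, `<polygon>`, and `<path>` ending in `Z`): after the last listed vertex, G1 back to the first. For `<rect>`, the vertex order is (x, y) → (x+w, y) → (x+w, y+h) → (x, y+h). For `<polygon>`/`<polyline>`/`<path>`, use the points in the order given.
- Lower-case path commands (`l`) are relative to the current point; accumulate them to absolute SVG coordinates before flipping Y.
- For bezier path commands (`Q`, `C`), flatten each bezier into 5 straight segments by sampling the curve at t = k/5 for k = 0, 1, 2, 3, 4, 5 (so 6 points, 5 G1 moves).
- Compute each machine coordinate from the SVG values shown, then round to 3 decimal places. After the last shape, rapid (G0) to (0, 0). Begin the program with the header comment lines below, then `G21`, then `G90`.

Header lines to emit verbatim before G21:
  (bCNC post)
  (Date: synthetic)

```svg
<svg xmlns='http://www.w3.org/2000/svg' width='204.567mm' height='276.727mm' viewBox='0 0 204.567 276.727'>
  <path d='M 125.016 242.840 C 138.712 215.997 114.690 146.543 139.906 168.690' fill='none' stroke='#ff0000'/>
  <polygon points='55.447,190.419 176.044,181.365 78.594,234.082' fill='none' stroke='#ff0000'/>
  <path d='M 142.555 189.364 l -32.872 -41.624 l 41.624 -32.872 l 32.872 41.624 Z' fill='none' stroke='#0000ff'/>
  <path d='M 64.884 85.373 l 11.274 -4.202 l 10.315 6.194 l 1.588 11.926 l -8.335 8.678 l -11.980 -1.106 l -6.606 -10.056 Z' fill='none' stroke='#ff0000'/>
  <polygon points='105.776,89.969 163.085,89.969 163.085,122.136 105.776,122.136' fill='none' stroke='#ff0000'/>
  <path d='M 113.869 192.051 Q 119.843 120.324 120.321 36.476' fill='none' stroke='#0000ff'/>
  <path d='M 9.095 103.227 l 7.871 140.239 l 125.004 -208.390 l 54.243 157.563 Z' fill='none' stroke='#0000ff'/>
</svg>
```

(bCNC post)
(Date: synthetic)
G21
G90
G0 X125.016 Y33.887
M4 S415
G1 X129.403 Y54.032 F3615
G1 X128.912 Y77.962
G1 X127.716 Y99.234
G1 X129.989 Y111.407
G1 X139.906 Y108.037
M5
G0 X55.447 Y86.308
M4 S415
G1 X176.044 Y95.362 F3615
G1 X78.594 Y42.645
G1 X55.447 Y86.308
M5
G0 X142.555 Y87.363
M4 S813
G1 X109.683 Y128.987 F1069
G1 X151.307 Y161.859
G1 X184.179 Y120.235
G1 X142.555 Y87.363
M5
G0 X64.884 Y191.354
M4 S415
G1 X76.158 Y195.556 F3615
G1 X86.473 Y189.362
G1 X88.061 Y177.436
G1 X79.726 Y168.758
G1 X67.746 Y169.864
G1 X61.140 Y179.920
G1 X64.884 Y191.354
M5
G0 X105.776 Y186.758
M4 S415
G1 X163.085 Y186.758 F3615
G1 X163.085 Y154.591
G1 X105.776 Y154.591
G1 X105.776 Y186.758
M5
G0 X113.869 Y84.676
M4 S813
G1 X116.039 Y113.852 F1069
G1 X117.769 Y143.997
G1 X119.059 Y175.112
G1 X119.910 Y207.197
G1 X120.321 Y240.251
M5
G0 X9.095 Y173.500
M4 S813
G1 X16.966 Y33.261 F1069
G1 X141.970 Y241.651
G1 X196.213 Y84.088
G1 X9.095 Y173.500
M5
G0 X0.000 Y0.000

Since the viewBox matches the mm dimensions, user units are millimetres directly. The only transform is the Y-flip y_m = 276.727 − y_svg.

Shape 1 is a cubic bezier drawn with `<path>`. Its stroke #ff0000 means engrave at S415, F3615. After flipping Y the toolpath is (125.016,33.887) → (129.403,54.032) → (128.912,77.962) → (127.716,99.234) → (129.989,111.407) → (139.906,108.037).

Shape 2 is a closed polygon drawn with `<polygon>`. Its stroke #ff0000 means engrave at S415, F3615. After flipping Y the toolpath is (55.447,86.308) → (176.044,95.362) → (78.594,42.645) → (55.447,86.308), returning to the start.

Shape 3 is a regular polygon drawn with `<path>`. Its stroke #0000ff means cut at S813, F1069. After flipping Y the toolpath is (142.555,87.363) → (109.683,128.987) → (151.307,161.859) → (184.179,120.235) → (142.555,87.363), returning to the start.

Shape 4 is a regular polygon drawn with `<path>`. Its stroke #ff0000 means engrave at S415, F3615. After flipping Y the toolpath is (64.884,191.354) → (76.158,195.556) → (86.473,189.362) → (88.061,177.436) → (79.726,168.758) → (67.746,169.864) → (61.140,179.920) → (64.884,191.354), returning to the start.

Shape 5 is a rectangle drawn with `<polygon>`. Its stroke #ff0000 means engrave at S415, F3615. After flipping Y the toolpath is (105.776,186.758) → (163.085,186.758) → (163.085,154.591) → (105.776,154.591) → (105.776,186.758), returning to the start.

Shape 6 is a quadratic bezier drawn with `<path>`. Its stroke #0000ff means cut at S813, F1069. After flipping Y the toolpath is (113.869,84.676) → (116.039,113.852) → (117.769,143.997) → (119.059,175.112) → (119.910,207.197) → (120.321,240.251).

Shape 7 is a closed polygon drawn with `<path>`. Its stroke #0000ff means cut at S813, F1069. After flipping Y the toolpath is (9.095,173.500) → (16.966,33.261) → (141.970,241.651) → (196.213,84.088) → (9.095,173.500), returning to the start.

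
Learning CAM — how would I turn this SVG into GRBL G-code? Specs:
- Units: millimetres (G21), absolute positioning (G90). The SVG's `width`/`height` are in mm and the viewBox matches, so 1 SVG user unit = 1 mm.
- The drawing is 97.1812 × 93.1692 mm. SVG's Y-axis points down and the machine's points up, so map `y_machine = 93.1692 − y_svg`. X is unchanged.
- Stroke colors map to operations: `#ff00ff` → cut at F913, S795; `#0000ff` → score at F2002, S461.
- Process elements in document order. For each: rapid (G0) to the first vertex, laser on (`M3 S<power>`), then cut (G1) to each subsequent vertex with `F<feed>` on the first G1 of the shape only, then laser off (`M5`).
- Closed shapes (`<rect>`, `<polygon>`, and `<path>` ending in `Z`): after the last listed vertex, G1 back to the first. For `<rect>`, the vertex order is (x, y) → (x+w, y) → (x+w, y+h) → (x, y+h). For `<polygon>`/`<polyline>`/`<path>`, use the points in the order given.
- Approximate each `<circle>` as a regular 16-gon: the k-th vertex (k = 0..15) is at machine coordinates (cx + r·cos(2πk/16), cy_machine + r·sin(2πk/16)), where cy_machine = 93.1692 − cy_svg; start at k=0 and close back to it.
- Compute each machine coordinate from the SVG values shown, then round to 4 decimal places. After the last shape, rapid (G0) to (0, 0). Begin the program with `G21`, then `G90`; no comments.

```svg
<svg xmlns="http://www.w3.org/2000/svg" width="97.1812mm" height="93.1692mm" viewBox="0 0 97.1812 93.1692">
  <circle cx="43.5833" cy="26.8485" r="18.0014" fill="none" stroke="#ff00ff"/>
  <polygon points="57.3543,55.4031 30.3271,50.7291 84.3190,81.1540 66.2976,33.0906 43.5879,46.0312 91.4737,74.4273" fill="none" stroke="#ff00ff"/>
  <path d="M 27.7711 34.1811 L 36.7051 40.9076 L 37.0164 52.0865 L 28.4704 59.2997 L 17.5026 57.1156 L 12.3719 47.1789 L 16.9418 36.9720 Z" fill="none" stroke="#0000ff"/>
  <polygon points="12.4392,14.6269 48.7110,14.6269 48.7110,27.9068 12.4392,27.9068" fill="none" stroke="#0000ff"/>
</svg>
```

G21
G90
G0 X61.5847 Y66.3207
M3 S795
G1 X60.2144 Y73.2095 F913
G1 X56.3122 Y79.0496
G1 X50.4721 Y82.9518
G1 X43.5833 Y84.3221
G1 X36.6945 Y82.9518
G1 X30.8544 Y79.0496
G1 X26.9522 Y73.2095
G1 X25.5819 Y66.3207
G1 X26.9522 Y59.4319
G1 X30.8544 Y53.5918
G1 X36.6945 Y49.6896
G1 X43.5833 Y48.3193
G1 X50.4721 Y49.6896
G1 X56.3122 Y53.5918
G1 X60.2144 Y59.4319
G1 X61.5847 Y66.3207
M5
G0 X57.3543 Y37.7661
M3 S795
G1 X30.3271 Y42.4401 F913
G1 X84.3190 Y12.0152
G1 X66.2976 Y60.0786
G1 X43.5879 Y47.1380
G1 X91.4737 Y18.7419
G1 X57.3543 Y37.7661
M5
G0 X27.7711 Y58.9881
M3 S461
G1 X36.7051 Y52.2616 F2002
G1 X37.0164 Y41.0827
G1 X28.4704 Y33.8695
G1 X17.5026 Y36.0536
G1 X12.3719 Y45.9903
G1 X16.9418 Y56.1972
G1 X27.7711 Y58.9881
M5
G0 X12.4392 Y78.5423
M3 S461
G1 X48.7110 Y78.5423 F2002
G1 X48.7110 Y65.2624
G1 X12.4392 Y65.2624
G1 X12.4392 Y78.5423
M5
G0 X0.0000 Y0.0000

viewBox `0 0 97.1812 93.1692` with mm width/height → 1 unit = 1 mm. Flip: y_m = 93.1692 − y_svg.

**Shape 1** — `<circle>` circle, stroke `#ff00ff` → cut (S795, F913). Machine vertices: (61.5847,66.3207) → (60.2144,73.2095) → (56.3122,79.0496) → (50.4721,82.9518) → (43.5833,84.3221) → (36.6945,82.9518) → (30.8544,79.0496) → (26.9522,73.2095) → (25.5819,66.3207) → (26.9522,59.4319) → (30.8544,53.5918) → (36.6945,49.6896) → (43.5833,48.3193) → (50.4721,49.6896) → (56.3122,53.5918) → (60.2144,59.4319) → (61.5847,66.3207). Closed: final G1 returns to the first vertex.

**Shape 2** — `<polygon>` closed polygon, stroke `#ff00ff` → cut (S795, F913). Machine vertices: (57.3543,37.7661) → (30.3271,42.4401) → (84.3190,12.0152) → (66.2976,60.0786) → (43.5879,47.1380) → (91.4737,18.7419) → (57.3543,37.7661). Closed: final G1 returns to the first vertex.

**Shape 3** — `<path>` regular polygon, stroke `#0000ff` → score (S461, F2002). Machine vertices: (27.7711,58.9881) → (36.7051,52.2616) → (37.0164,41.0827) → (28.4704,33.8695) → (17.5026,36.0536) → (12.3719,45.9903) → (16.9418,56.1972) → (27.7711,58.9881). Closed: final G1 returns to the first vertex.

**Shape 4** — `<polygon>` rectangle, stroke `#0000ff` → score (S461, F2002). Machine vertices: (12.4392,78.5423) → (48.7110,78.5423) → (48.7110,65.2624) → (12.4392,65.2624) → (12.4392,78.5423). Closed: final G1 returns to the first vertex.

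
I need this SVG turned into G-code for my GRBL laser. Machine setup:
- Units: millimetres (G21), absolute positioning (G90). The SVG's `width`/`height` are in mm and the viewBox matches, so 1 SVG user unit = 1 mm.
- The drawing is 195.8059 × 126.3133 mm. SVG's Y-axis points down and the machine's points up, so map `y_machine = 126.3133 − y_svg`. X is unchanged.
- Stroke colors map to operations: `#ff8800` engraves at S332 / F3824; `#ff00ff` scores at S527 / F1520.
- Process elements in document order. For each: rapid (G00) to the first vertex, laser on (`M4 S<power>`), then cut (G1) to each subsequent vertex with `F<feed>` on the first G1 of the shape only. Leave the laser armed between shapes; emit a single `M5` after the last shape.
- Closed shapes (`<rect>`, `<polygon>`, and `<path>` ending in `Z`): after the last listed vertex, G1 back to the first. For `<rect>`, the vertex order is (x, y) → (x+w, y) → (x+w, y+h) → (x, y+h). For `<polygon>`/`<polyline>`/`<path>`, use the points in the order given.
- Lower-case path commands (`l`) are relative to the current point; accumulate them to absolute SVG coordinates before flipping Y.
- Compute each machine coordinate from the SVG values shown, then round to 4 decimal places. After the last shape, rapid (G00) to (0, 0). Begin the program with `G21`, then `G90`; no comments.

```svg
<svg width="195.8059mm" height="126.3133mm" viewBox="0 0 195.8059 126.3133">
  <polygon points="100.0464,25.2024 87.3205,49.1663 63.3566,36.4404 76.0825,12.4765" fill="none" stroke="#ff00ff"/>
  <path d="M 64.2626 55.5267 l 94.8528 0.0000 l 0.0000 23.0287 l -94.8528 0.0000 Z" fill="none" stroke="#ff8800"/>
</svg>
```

Since the viewBox matches the mm dimensions, user units are millimetres directly. The only transform is the Y-flip y_m = 126.3133 − y_svg.

Shape 1 is a regular polygon drawn with `<polygon>`. Its stroke #ff00ff means score at S527, F1520. After flipping Y the toolpath is (100.0464,101.1109) → (87.3205,77.1470) → (63.3566,89.8729) → (76.0825,113.8368) → (100.0464,101.1109), returning to the start.

Shape 2 is a rectangle drawn with `<path>`. Its stroke #ff8800 means engrave at S332, F3824. After flipping Y the toolpath is (64.2626,70.7866) → (159.1154,70.7866) → (159.1154,47.7579) → (64.2626,47.7579) → (64.2626,70.7866), returning to the start.

G21
G90
G00 X100.0464 Y101.1109
M4 S527
G1 X87.3205 Y77.1470 F1520
G1 X63.3566 Y89.8729
G1 X76.0825 Y113.8368
G1 X100.0464 Y101.1109
G00 X64.2626 Y70.7866
M4 S332
G1 X159.1154 Y70.7866 F3824
G1 X159.1154 Y47.7579
G1 X64.2626 Y47.7579
G1 X64.2626 Y70.7866
M5
G00 X0.0000 Y0.0000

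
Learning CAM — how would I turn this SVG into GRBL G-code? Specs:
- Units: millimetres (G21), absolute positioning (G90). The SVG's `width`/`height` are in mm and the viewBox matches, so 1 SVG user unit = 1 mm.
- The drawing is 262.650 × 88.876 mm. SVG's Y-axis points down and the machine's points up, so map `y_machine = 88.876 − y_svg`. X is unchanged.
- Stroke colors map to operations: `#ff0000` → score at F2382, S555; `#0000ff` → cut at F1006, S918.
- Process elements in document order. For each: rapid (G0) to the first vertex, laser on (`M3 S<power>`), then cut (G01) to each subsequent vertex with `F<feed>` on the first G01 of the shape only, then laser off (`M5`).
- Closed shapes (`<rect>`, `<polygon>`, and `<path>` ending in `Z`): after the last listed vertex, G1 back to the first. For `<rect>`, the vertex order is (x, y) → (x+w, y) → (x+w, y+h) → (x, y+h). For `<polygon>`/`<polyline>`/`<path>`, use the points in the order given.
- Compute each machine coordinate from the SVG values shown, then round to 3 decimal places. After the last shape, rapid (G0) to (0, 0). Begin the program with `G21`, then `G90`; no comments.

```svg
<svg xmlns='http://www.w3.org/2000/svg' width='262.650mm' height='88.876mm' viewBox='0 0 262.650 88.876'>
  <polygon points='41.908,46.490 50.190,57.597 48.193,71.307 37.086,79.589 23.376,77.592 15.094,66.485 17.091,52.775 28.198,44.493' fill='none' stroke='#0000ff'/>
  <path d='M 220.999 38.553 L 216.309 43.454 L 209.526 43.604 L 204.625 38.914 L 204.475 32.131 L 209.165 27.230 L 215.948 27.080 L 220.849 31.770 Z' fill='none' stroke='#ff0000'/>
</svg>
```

G21
G90
G0 X41.908 Y42.386
M3 S918
G01 X50.190 Y31.279 F1006
G01 X48.193 Y17.569
G01 X37.086 Y9.287
G01 X23.376 Y11.284
G01 X15.094 Y22.391
G01 X17.091 Y36.101
G01 X28.198 Y44.383
G01 X41.908 Y42.386
M5
G0 X220.999 Y50.323
M3 S555
G01 X216.309 Y45.422 F2382
G01 X209.526 Y45.272
G01 X204.625 Y49.962
G01 X204.475 Y56.745
G01 X209.165 Y61.646
G01 X215.948 Y61.796
G01 X220.849 Y57.106
G01 X220.999 Y50.323
M5
G0 X0.000 Y0.000

1 u = 1 mm; y_m = 88.876 − y.

[1] `<polygon>` regular polygon, #0000ff→cut S918 F1006: (41.908,42.386) → (50.190,31.279) → (48.193,17.569) → (37.086,9.287) → (23.376,11.284) → (15.094,22.391) → (17.091,36.101) → (28.198,44.383) → (41.908,42.386) (closed)

[2] `<path>` regular polygon, #ff0000→score S555 F2382: (220.999,50.323) → (216.309,45.422) → (209.526,45.272) → (204.625,49.962) → (204.475,56.745) → (209.165,61.646) → (215.948,61.796) → (220.849,57.106) → (220.999,50.323) (closed)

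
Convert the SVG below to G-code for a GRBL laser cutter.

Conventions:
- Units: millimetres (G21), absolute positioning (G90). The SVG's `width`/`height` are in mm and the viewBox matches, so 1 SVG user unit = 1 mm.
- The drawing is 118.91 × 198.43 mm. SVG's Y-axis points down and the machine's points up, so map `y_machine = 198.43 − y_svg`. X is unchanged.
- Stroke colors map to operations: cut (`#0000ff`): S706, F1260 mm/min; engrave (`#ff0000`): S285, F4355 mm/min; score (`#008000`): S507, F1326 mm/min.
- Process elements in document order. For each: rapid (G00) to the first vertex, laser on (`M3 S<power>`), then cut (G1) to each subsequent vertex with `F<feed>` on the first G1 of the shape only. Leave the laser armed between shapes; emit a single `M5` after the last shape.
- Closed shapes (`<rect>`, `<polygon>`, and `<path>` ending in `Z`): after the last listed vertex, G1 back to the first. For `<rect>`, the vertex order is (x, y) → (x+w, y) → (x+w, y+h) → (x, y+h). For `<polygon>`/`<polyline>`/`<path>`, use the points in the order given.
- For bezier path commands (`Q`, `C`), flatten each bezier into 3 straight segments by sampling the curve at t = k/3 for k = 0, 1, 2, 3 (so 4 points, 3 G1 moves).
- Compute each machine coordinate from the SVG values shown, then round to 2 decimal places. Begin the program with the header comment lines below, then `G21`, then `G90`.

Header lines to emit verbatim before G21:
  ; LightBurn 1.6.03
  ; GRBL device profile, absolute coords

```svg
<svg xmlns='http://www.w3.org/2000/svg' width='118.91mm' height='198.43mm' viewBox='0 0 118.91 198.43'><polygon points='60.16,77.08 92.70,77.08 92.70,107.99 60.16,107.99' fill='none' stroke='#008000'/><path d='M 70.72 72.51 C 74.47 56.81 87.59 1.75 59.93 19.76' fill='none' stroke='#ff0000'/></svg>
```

; LightBurn 1.6.03
; GRBL device profile, absolute coords
G21
G90
G00 X60.16 Y121.35
M3 S507
G1 X92.70 Y121.35 F1326
G1 X92.70 Y90.44
G1 X60.16 Y90.44
G1 X60.16 Y121.35
G00 X70.72 Y125.92
M3 S285
G1 X75.74 Y150.58 F4355
G1 X75.85 Y176.49
G1 X59.93 Y178.67
M5

1 u = 1 mm; y_m = 198.43 − y.

[1] `<polygon>` rectangle, #008000→score S507 F1326: (60.16,121.35) → (92.70,121.35) → (92.70,90.44) → (60.16,90.44) → (60.16,121.35) (closed)

[2] `<path>` cubic bezier, #ff0000→engrave S285 F4355: (70.72,125.92) → (75.74,150.58) → (75.85,176.49) → (59.93,178.67)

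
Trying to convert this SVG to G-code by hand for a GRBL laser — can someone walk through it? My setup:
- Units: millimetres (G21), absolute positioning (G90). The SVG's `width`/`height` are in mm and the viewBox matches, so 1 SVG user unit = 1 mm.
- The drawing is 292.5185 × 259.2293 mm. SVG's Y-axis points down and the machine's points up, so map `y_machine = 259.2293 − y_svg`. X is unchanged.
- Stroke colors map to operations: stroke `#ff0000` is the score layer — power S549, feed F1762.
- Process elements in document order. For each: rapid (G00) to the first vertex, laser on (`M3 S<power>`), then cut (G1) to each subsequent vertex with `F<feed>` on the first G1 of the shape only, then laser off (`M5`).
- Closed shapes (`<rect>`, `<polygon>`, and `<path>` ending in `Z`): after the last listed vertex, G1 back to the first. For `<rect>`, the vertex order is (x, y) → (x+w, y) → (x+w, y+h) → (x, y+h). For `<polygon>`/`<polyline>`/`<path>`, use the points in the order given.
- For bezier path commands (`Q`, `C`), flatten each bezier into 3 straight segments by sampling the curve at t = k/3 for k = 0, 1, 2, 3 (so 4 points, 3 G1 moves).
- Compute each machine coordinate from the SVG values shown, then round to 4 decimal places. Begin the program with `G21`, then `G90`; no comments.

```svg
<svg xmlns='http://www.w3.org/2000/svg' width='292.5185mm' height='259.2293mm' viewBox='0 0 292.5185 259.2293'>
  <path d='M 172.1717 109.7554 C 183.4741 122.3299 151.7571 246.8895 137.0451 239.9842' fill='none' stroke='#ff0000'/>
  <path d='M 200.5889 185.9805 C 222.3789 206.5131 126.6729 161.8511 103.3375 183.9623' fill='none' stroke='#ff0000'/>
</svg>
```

G21
G90
G00 X172.1717 Y149.4739
M3 S549
G1 X171.3574 Y108.5877 F1762
G1 X155.2023 Y47.1448
G1 X137.0451 Y19.2451
M5
G00 X200.5889 Y73.2488
M3 S549
G1 X190.2457 Y69.5600 F1762
G1 X143.7643 Y80.0082
G1 X103.3375 Y75.2670
M5

viewBox `0 0 292.5185 259.2293` with mm width/height → 1 unit = 1 mm. Flip: y_m = 259.2293 − y_svg.

**Shape 1** — `<path>` cubic bezier, stroke `#ff0000` → score (S549, F1762). Control points (SVG): P0=(172.1717,109.7554), P1=(183.4741,122.3299), P2=(151.7571,246.8895), P3=(137.0451,239.9842); sampled at t=k/3. Machine vertices: (172.1717,149.4739) → (171.3574,108.5877) → (155.2023,47.1448) → (137.0451,19.2451). Open path.

**Shape 2** — `<path>` cubic bezier, stroke `#ff0000` → score (S549, F1762). Control points (SVG): P0=(200.5889,185.9805), P1=(222.3789,206.5131), P2=(126.6729,161.8511), P3=(103.3375,183.9623); sampled at t=k/3. Machine vertices: (200.5889,73.2488) → (190.2457,69.5600) → (143.7643,80.0082) → (103.3375,75.2670). Open path.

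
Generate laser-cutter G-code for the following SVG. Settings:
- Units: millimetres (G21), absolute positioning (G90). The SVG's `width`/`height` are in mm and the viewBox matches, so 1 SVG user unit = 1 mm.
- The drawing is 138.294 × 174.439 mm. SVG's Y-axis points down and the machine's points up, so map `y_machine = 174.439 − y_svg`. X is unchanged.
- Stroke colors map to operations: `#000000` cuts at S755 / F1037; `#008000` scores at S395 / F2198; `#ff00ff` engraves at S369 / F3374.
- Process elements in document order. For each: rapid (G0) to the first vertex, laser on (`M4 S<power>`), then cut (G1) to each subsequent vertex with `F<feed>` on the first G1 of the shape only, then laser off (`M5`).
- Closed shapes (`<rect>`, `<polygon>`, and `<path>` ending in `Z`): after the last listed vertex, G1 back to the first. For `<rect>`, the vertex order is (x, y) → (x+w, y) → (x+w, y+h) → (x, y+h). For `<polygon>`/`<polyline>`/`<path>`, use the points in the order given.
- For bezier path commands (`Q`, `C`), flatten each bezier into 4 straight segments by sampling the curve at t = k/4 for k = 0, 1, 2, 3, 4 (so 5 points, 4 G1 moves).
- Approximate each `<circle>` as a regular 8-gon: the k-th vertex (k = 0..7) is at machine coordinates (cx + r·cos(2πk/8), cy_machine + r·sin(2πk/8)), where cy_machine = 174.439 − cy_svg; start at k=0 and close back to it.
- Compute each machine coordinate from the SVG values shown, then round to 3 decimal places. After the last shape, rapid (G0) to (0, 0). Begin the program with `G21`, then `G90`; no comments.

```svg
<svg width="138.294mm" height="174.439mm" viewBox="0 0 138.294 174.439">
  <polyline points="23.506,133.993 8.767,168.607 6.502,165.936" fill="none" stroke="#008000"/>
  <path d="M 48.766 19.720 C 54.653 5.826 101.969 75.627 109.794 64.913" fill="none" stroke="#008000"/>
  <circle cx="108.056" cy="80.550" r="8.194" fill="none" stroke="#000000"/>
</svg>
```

1 u = 1 mm; y_m = 174.439 − y.

[1] `<polyline>` open polyline, #008000→score S395 F2198: (23.506,40.446) → (8.767,5.832) → (6.502,8.503)

[2] `<path>` cubic bezier, #008000→score S395 F2198: (48.766,154.719) → (59.685,152.012) → (78.553,133.315) → (97.785,114.021) → (109.794,109.526)

[3] `<circle>` circle, #000000→cut S755 F1037: (116.250,93.889) → (113.850,99.683) → (108.056,102.083) → (102.262,99.683) → (99.862,93.889) → (102.262,88.095) → (108.056,85.695) → (113.850,88.095) → (116.250,93.889) (closed)

G21
G90
G0 X23.506 Y40.446
M4 S395
G1 X8.767 Y5.832 F2198
G1 X6.502 Y8.503
M5
G0 X48.766 Y154.719
M4 S395
G1 X59.685 Y152.012 F2198
G1 X78.553 Y133.315
G1 X97.785 Y114.021
G1 X109.794 Y109.526
M5
G0 X116.250 Y93.889
M4 S755
G1 X113.850 Y99.683 F1037
G1 X108.056 Y102.083
G1 X102.262 Y99.683
G1 X99.862 Y93.889
G1 X102.262 Y88.095
G1 X108.056 Y85.695
G1 X113.850 Y88.095
G1 X116.250 Y93.889
M5
G0 X0.000 Y0.000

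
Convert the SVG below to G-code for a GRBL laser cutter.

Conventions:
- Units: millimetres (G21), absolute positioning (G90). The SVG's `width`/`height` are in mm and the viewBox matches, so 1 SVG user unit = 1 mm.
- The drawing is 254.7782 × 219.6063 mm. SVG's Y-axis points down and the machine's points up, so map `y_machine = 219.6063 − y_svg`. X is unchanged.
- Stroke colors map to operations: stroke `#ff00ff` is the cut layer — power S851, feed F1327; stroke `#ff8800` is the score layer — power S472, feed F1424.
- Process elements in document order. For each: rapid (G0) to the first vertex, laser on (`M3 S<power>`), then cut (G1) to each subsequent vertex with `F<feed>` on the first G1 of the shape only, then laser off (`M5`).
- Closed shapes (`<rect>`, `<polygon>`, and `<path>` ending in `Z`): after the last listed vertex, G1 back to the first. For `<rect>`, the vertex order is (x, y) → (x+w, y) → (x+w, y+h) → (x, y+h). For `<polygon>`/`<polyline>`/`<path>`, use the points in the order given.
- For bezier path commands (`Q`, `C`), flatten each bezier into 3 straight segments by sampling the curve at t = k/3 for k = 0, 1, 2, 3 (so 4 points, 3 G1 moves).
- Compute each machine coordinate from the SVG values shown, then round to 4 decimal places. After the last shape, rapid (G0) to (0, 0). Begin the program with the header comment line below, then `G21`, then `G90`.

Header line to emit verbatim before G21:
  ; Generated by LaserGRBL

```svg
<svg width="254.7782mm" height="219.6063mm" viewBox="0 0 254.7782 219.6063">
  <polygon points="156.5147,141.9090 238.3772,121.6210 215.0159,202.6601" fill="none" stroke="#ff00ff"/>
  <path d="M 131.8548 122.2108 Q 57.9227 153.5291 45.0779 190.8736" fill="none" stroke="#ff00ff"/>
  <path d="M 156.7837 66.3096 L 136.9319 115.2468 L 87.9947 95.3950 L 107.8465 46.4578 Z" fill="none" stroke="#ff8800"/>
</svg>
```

; Generated by LaserGRBL
G21
G90
G0 X156.5147 Y77.6973
M3 S851
G1 X238.3772 Y97.9853 F1327
G1 X215.0159 Y16.9462
G1 X156.5147 Y77.6973
M5
G0 X131.8548 Y97.3955
M3 S851
G1 X89.3542 Y75.8471 F1327
G1 X60.4286 Y52.9595
G1 X45.0779 Y28.7327
M5
G0 X156.7837 Y153.2967
M3 S472
G1 X136.9319 Y104.3595 F1424
G1 X87.9947 Y124.2113
G1 X107.8465 Y173.1485
G1 X156.7837 Y153.2967
M5
G0 X0.0000 Y0.0000

Since the viewBox matches the mm dimensions, user units are millimetres directly. The only transform is the Y-flip y_m = 219.6063 − y_svg.

Shape 1 is a regular polygon drawn with `<polygon>`. Its stroke #ff00ff means cut at S851, F1327. After flipping Y the toolpath is (156.5147,77.6973) → (238.3772,97.9853) → (215.0159,16.9462) → (156.5147,77.6973), returning to the start.

Shape 2 is a quadratic bezier drawn with `<path>`. Its stroke #ff00ff means cut at S851, F1327. After flipping Y the toolpath is (131.8548,97.3955) → (89.3542,75.8471) → (60.4286,52.9595) → (45.0779,28.7327).

Shape 3 is a regular polygon drawn with `<path>`. Its stroke #ff8800 means score at S472, F1424. After flipping Y the toolpath is (156.7837,153.2967) → (136.9319,104.3595) → (87.9947,124.2113) → (107.8465,173.1485) → (156.7837,153.2967), returning to the start.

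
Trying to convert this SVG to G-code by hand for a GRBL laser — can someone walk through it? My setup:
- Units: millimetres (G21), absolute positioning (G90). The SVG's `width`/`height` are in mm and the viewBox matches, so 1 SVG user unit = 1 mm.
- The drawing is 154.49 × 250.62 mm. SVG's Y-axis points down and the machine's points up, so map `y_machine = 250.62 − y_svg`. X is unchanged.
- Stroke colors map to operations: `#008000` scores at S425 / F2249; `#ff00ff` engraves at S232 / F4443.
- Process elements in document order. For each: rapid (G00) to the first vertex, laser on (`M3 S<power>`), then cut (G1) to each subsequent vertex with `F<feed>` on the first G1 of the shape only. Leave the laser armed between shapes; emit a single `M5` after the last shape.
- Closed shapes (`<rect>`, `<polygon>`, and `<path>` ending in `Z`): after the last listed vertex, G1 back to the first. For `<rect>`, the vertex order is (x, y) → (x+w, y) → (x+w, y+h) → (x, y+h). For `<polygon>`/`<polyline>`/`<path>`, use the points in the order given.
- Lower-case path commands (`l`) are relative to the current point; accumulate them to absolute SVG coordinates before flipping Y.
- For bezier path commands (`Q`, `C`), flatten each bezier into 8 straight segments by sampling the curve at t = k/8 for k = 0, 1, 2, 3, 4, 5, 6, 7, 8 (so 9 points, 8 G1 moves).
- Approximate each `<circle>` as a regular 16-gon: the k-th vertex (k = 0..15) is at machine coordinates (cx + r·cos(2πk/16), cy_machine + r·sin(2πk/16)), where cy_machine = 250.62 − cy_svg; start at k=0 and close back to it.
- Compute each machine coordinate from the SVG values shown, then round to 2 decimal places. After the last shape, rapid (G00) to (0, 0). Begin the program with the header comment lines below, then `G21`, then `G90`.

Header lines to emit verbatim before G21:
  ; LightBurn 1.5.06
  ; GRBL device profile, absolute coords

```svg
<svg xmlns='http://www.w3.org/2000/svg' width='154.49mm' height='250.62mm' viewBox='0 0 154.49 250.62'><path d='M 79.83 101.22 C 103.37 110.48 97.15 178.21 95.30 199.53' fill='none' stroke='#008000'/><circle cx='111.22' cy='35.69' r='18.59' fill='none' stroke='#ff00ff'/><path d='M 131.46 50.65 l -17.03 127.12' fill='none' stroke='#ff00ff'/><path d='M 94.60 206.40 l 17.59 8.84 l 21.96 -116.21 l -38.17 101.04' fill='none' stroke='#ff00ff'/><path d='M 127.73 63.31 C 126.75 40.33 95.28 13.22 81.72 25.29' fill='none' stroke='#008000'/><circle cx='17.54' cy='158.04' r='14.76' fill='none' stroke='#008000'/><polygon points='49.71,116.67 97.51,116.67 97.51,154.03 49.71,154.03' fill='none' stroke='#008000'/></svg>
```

viewBox `0 0 154.49 250.62` with mm width/height → 1 unit = 1 mm. Flip: y_m = 250.62 − y_svg.

**Shape 1** — `<path>` cubic bezier, stroke `#008000` → score (S425, F2249). Control points (SVG): P0=(79.83,101.22), P1=(103.37,110.48), P2=(97.15,178.21), P3=(95.30,199.53); sampled at t=k/8. Machine vertices: (79.83,149.40) → (87.33,143.39) → (92.44,133.13) → (95.56,119.85) → (97.09,104.77) → (97.43,89.12) → (96.97,74.14) → (96.13,61.06) → (95.30,51.09). Open path.

**Shape 2** — `<circle>` circle, stroke `#ff00ff` → engrave (S232, F4443). Machine vertices: (129.81,214.93) → (128.39,222.04) → (124.37,228.08) → (118.33,232.10) → (111.22,233.52) → (104.11,232.10) → (98.07,228.08) → (94.05,222.04) → (92.63,214.93) → (94.05,207.82) → (98.07,201.78) → (104.11,197.76) → (111.22,196.34) → (118.33,197.76) → (124.37,201.78) → (128.39,207.82) → (129.81,214.93). Closed: final G1 returns to the first vertex.

**Shape 3** — `<path>` line segment, stroke `#ff00ff` → engrave (S232, F4443). Machine vertices: (131.46,199.97) → (114.43,72.85). Open path.

**Shape 4** — `<path>` open polyline, stroke `#ff00ff` → engrave (S232, F4443). Machine vertices: (94.60,44.22) → (112.19,35.38) → (134.15,151.59) → (95.98,50.55). Open path.

**Shape 5** — `<path>` cubic bezier, stroke `#008000` → score (S425, F2249). Control points (SVG): P0=(127.73,63.31), P1=(126.75,40.33), P2=(95.28,13.22), P3=(81.72,25.29); sampled at t=k/8. Machine vertices: (127.73,187.31) → (126.03,196.04) → (122.03,204.64) → (116.32,212.62) → (109.44,219.46) → (101.98,224.66) → (94.49,227.71) → (87.55,228.10) → (81.72,225.33). Open path.

**Shape 6** — `<circle>` circle, stroke `#008000` → score (S425, F2249). Machine vertices: (32.30,92.58) → (31.18,98.23) → (27.98,103.02) → (23.19,106.22) → (17.54,107.34) → (11.89,106.22) → (7.10,103.02) → (3.90,98.23) → (2.78,92.58) → (3.90,86.93) → (7.10,82.14) → (11.89,78.94) → (17.54,77.82) → (23.19,78.94) → (27.98,82.14) → (31.18,86.93) → (32.30,92.58). Closed: final G1 returns to the first vertex.

**Shape 7** — `<polygon>` rectangle, stroke `#008000` → score (S425, F2249). Machine vertices: (49.71,133.95) → (97.51,133.95) → (97.51,96.59) → (49.71,96.59) → (49.71,133.95). Closed: final G1 returns to the first vertex.

; LightBurn 1.5.06
; GRBL device profile, absolute coords
G21
G90
G00 X79.83 Y149.40
M3 S425
G1 X87.33 Y143.39 F2249
G1 X92.44 Y133.13
G1 X95.56 Y119.85
G1 X97.09 Y104.77
G1 X97.43 Y89.12
G1 X96.97 Y74.14
G1 X96.13 Y61.06
G1 X95.30 Y51.09
G00 X129.81 Y214.93
M3 S232
G1 X128.39 Y222.04 F4443
G1 X124.37 Y228.08
G1 X118.33 Y232.10
G1 X111.22 Y233.52
G1 X104.11 Y232.10
G1 X98.07 Y228.08
G1 X94.05 Y222.04
G1 X92.63 Y214.93
G1 X94.05 Y207.82
G1 X98.07 Y201.78
G1 X104.11 Y197.76
G1 X111.22 Y196.34
G1 X118.33 Y197.76
G1 X124.37 Y201.78
G1 X128.39 Y207.82
G1 X129.81 Y214.93
G00 X131.46 Y199.97
M3 S232
G1 X114.43 Y72.85 F4443
G00 X94.60 Y44.22
M3 S232
G1 X112.19 Y35.38 F4443
G1 X134.15 Y151.59
G1 X95.98 Y50.55
G00 X127.73 Y187.31
M3 S425
G1 X126.03 Y196.04 F2249
G1 X122.03 Y204.64
G1 X116.32 Y212.62
G1 X109.44 Y219.46
G1 X101.98 Y224.66
G1 X94.49 Y227.71
G1 X87.55 Y228.10
G1 X81.72 Y225.33
G00 X32.30 Y92.58
M3 S425
G1 X31.18 Y98.23 F2249
G1 X27.98 Y103.02
G1 X23.19 Y106.22
G1 X17.54 Y107.34
G1 X11.89 Y106.22
G1 X7.10 Y103.02
G1 X3.90 Y98.23
G1 X2.78 Y92.58
G1 X3.90 Y86.93
G1 X7.10 Y82.14
G1 X11.89 Y78.94
G1 X17.54 Y77.82
G1 X23.19 Y78.94
G1 X27.98 Y82.14
G1 X31.18 Y86.93
G1 X32.30 Y92.58
G00 X49.71 Y133.95
M3 S425
G1 X97.51 Y133.95 F2249
G1 X97.51 Y96.59
G1 X49.71 Y96.59
G1 X49.71 Y133.95
M5
G00 X0.00 Y0.00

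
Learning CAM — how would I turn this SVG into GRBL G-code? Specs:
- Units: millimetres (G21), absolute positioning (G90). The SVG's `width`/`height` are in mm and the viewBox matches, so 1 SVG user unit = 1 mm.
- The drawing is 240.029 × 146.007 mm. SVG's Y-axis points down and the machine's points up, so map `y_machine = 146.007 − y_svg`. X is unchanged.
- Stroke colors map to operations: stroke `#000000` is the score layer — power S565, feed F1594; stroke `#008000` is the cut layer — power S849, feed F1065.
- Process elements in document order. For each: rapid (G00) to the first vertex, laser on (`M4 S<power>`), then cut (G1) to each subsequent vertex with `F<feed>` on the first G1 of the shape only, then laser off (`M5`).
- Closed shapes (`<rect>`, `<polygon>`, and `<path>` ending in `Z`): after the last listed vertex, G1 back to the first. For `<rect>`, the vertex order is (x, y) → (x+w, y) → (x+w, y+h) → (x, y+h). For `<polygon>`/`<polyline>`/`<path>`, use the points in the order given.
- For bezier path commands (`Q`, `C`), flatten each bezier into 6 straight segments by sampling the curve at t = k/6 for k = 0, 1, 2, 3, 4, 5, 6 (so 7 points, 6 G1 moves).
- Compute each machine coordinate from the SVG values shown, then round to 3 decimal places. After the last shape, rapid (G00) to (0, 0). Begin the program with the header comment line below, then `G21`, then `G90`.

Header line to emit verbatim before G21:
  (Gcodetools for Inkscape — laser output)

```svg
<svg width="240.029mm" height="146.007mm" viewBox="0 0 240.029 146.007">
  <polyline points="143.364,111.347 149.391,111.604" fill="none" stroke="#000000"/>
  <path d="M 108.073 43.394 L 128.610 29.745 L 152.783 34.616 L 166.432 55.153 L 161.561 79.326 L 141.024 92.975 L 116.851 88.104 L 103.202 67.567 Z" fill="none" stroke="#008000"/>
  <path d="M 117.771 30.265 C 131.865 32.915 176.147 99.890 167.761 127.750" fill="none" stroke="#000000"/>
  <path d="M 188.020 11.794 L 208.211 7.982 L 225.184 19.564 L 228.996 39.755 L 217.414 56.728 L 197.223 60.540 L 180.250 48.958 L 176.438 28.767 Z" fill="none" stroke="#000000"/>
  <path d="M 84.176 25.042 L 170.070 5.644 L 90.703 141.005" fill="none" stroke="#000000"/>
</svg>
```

viewBox `0 0 240.029 146.007` with mm width/height → 1 unit = 1 mm. Flip: y_m = 146.007 − y_svg.

**Shape 1** — `<polyline>` line segment, stroke `#000000` → score (S565, F1594). Machine vertices: (143.364,34.660) → (149.391,34.403). Open path.

**Shape 2** — `<path>` regular polygon, stroke `#008000` → cut (S849, F1065). Machine vertices: (108.073,102.613) → (128.610,116.262) → (152.783,111.391) → (166.432,90.854) → (161.561,66.681) → (141.024,53.032) → (116.851,57.903) → (103.202,78.440) → (108.073,102.613). Closed: final G1 returns to the first vertex.

**Shape 3** — `<path>` cubic bezier, stroke `#000000` → score (S565, F1594). Control points (SVG): P0=(117.771,30.265), P1=(131.865,32.915), P2=(176.147,99.890), P3=(167.761,127.750); sampled at t=k/6. Machine vertices: (117.771,115.742) → (126.950,109.535) → (138.859,95.481) → (151.196,76.453) → (161.660,55.324) → (167.949,34.968) → (167.761,18.257). Open path.

**Shape 4** — `<path>` regular polygon, stroke `#000000` → score (S565, F1594). Machine vertices: (188.020,134.213) → (208.211,138.025) → (225.184,126.443) → (228.996,106.252) → (217.414,89.279) → (197.223,85.467) → (180.250,97.049) → (176.438,117.240) → (188.020,134.213). Closed: final G1 returns to the first vertex.

**Shape 5** — `<path>` open polyline, stroke `#000000` → score (S565, F1594). Machine vertices: (84.176,120.965) → (170.070,140.363) → (90.703,5.002). Open path.

(Gcodetools for Inkscape — laser output)
G21
G90
G00 X143.364 Y34.660
M4 S565
G1 X149.391 Y34.403 F1594
M5
G00 X108.073 Y102.613
M4 S849
G1 X128.610 Y116.262 F1065
G1 X152.783 Y111.391
G1 X166.432 Y90.854
G1 X161.561 Y66.681
G1 X141.024 Y53.032
G1 X116.851 Y57.903
G1 X103.202 Y78.440
G1 X108.073 Y102.613
M5
G00 X117.771 Y115.742
M4 S565
G1 X126.950 Y109.535 F1594
G1 X138.859 Y95.481
G1 X151.196 Y76.453
G1 X161.660 Y55.324
G1 X167.949 Y34.968
G1 X167.761 Y18.257
M5
G00 X188.020 Y134.213
M4 S565
G1 X208.211 Y138.025 F1594
G1 X225.184 Y126.443
G1 X228.996 Y106.252
G1 X217.414 Y89.279
G1 X197.223 Y85.467
G1 X180.250 Y97.049
G1 X176.438 Y117.240
G1 X188.020 Y134.213
M5
G00 X84.176 Y120.965
M4 S565
G1 X170.070 Y140.363 F1594
G1 X90.703 Y5.002
M5
G00 X0.000 Y0.000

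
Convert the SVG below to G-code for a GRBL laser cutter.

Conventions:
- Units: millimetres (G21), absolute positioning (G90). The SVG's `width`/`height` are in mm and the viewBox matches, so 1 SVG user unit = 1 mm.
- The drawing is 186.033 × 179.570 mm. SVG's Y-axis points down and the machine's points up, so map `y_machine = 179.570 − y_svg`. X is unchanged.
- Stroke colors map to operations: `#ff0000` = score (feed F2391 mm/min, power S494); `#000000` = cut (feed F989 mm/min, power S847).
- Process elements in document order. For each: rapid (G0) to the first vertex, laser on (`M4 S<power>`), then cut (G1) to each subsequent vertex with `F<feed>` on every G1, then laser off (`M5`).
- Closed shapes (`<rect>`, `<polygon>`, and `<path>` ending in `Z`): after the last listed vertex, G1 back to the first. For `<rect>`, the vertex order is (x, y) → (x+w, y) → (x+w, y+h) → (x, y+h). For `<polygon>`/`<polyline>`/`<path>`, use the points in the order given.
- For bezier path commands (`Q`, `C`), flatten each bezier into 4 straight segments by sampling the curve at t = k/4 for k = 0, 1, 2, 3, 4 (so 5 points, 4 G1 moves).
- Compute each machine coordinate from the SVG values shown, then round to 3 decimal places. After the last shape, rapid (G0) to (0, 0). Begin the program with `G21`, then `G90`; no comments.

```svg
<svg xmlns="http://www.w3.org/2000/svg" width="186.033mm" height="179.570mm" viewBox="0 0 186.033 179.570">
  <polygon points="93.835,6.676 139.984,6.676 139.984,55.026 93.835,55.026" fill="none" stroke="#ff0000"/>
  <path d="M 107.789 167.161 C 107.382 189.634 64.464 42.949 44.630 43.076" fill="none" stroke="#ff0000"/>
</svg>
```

1 u = 1 mm; y_m = 179.570 − y.

[1] `<polygon>` rectangle, #ff0000→score S494 F2391: (93.835,172.894) → (139.984,172.894) → (139.984,124.544) → (93.835,124.544) → (93.835,172.894) (closed)

[2] `<path>` cubic bezier, #ff0000→score S494 F2391: (107.789,12.409) → (100.538,22.334) → (83.495,66.072) → (62.809,113.999) → (44.630,136.494)

G21
G90
G0 X93.835 Y172.894
M4 S494
G1 X139.984 Y172.894 F2391
G1 X139.984 Y124.544 F2391
G1 X93.835 Y124.544 F2391
G1 X93.835 Y172.894 F2391
M5
G0 X107.789 Y12.409
M4 S494
G1 X100.538 Y22.334 F2391
G1 X83.495 Y66.072 F2391
G1 X62.809 Y113.999 F2391
G1 X44.630 Y136.494 F2391
M5
G0 X0.000 Y0.000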